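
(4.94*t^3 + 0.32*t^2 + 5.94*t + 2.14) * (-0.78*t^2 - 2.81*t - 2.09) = -3.8532*t^5 - 14.131*t^4 - 15.857*t^3 - 19.0294*t^2 - 18.428*t - 4.4726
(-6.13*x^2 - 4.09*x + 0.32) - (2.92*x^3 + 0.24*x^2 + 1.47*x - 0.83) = -2.92*x^3 - 6.37*x^2 - 5.56*x + 1.15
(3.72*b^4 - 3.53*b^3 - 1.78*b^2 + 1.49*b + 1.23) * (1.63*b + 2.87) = 6.0636*b^5 + 4.9225*b^4 - 13.0325*b^3 - 2.6799*b^2 + 6.2812*b + 3.5301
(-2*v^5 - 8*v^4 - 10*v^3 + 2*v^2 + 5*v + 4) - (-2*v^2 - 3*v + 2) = -2*v^5 - 8*v^4 - 10*v^3 + 4*v^2 + 8*v + 2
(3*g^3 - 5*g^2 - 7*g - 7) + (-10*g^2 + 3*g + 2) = 3*g^3 - 15*g^2 - 4*g - 5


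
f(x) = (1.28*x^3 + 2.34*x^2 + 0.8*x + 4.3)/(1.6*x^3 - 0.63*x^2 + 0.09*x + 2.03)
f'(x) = (-4.8*x^2 + 1.26*x - 0.09)*(1.28*x^3 + 2.34*x^2 + 0.8*x + 4.3)/(1.6*x^3 - 0.63*x^2 + 0.09*x + 2.03)^2 + (3.84*x^2 + 4.68*x + 0.8)/(1.6*x^3 - 0.63*x^2 + 0.09*x + 2.03)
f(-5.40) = 0.50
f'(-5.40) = -0.05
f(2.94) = 1.58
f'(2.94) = -0.33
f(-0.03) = 2.11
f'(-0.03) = 0.19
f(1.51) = 2.44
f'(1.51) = -0.91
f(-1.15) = -3.38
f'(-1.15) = -20.26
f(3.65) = 1.40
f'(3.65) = -0.20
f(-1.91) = -0.21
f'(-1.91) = -0.86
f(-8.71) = 0.61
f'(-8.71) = -0.02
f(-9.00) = 0.61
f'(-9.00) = -0.02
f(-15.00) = 0.69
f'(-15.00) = -0.01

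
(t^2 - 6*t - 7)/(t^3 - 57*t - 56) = (t - 7)/(t^2 - t - 56)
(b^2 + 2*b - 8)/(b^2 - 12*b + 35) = (b^2 + 2*b - 8)/(b^2 - 12*b + 35)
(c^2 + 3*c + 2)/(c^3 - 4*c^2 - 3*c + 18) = (c + 1)/(c^2 - 6*c + 9)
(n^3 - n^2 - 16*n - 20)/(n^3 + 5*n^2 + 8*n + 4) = (n - 5)/(n + 1)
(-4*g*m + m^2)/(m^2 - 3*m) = (-4*g + m)/(m - 3)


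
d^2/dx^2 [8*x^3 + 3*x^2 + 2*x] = 48*x + 6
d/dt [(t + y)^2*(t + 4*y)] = 3*(t + y)*(t + 3*y)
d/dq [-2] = 0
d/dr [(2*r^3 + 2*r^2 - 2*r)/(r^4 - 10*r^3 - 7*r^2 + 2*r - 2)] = 2*(-r^6 - 2*r^5 + 6*r^4 - 16*r^3 - 11*r^2 - 4*r + 2)/(r^8 - 20*r^7 + 86*r^6 + 144*r^5 + 5*r^4 + 12*r^3 + 32*r^2 - 8*r + 4)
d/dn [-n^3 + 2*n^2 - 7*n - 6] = -3*n^2 + 4*n - 7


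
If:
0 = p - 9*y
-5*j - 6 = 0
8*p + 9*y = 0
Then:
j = -6/5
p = 0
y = 0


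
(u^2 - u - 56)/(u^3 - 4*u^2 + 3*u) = (u^2 - u - 56)/(u*(u^2 - 4*u + 3))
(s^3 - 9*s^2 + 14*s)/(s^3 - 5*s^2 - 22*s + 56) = s/(s + 4)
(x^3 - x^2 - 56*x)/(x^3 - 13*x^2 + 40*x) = (x + 7)/(x - 5)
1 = 1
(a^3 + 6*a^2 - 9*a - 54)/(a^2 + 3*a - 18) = a + 3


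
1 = 1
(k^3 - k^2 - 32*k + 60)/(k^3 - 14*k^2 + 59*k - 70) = (k + 6)/(k - 7)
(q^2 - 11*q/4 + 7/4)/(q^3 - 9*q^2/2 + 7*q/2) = (4*q - 7)/(2*q*(2*q - 7))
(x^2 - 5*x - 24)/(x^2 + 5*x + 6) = (x - 8)/(x + 2)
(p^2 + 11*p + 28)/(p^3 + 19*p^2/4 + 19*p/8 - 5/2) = 8*(p + 7)/(8*p^2 + 6*p - 5)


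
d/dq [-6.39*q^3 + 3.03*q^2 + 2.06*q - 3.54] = -19.17*q^2 + 6.06*q + 2.06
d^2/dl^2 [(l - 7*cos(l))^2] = 14*l*cos(l) + 196*sin(l)^2 + 28*sin(l) - 96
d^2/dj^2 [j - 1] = 0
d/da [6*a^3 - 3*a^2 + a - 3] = 18*a^2 - 6*a + 1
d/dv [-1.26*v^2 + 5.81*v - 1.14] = 5.81 - 2.52*v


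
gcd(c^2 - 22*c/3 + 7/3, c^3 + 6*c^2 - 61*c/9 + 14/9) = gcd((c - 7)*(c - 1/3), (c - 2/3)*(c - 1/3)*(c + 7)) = c - 1/3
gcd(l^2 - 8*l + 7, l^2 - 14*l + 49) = l - 7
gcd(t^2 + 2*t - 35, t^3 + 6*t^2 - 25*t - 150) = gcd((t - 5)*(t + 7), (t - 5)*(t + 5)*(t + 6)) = t - 5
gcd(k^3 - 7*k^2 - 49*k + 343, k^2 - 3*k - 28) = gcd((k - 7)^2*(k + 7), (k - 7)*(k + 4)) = k - 7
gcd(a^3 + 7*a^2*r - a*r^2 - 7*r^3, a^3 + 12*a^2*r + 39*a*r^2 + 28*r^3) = a^2 + 8*a*r + 7*r^2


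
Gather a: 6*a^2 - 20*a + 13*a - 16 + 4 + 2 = 6*a^2 - 7*a - 10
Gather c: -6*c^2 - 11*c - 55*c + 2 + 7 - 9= -6*c^2 - 66*c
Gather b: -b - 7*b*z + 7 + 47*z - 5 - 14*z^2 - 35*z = b*(-7*z - 1) - 14*z^2 + 12*z + 2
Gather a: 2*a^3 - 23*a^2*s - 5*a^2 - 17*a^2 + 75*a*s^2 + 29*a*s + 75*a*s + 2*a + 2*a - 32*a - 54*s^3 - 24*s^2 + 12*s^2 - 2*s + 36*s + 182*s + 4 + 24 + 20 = 2*a^3 + a^2*(-23*s - 22) + a*(75*s^2 + 104*s - 28) - 54*s^3 - 12*s^2 + 216*s + 48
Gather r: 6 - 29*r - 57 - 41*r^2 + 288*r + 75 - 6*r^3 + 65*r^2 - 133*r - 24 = -6*r^3 + 24*r^2 + 126*r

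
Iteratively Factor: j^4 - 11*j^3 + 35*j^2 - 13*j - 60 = (j - 3)*(j^3 - 8*j^2 + 11*j + 20) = (j - 5)*(j - 3)*(j^2 - 3*j - 4) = (j - 5)*(j - 4)*(j - 3)*(j + 1)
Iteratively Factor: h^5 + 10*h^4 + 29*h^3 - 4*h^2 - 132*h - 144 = (h + 2)*(h^4 + 8*h^3 + 13*h^2 - 30*h - 72) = (h + 2)*(h + 4)*(h^3 + 4*h^2 - 3*h - 18) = (h + 2)*(h + 3)*(h + 4)*(h^2 + h - 6) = (h + 2)*(h + 3)^2*(h + 4)*(h - 2)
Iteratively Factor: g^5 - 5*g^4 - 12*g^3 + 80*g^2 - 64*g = (g + 4)*(g^4 - 9*g^3 + 24*g^2 - 16*g) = (g - 1)*(g + 4)*(g^3 - 8*g^2 + 16*g) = (g - 4)*(g - 1)*(g + 4)*(g^2 - 4*g) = (g - 4)^2*(g - 1)*(g + 4)*(g)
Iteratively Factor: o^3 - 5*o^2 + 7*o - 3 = (o - 1)*(o^2 - 4*o + 3) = (o - 1)^2*(o - 3)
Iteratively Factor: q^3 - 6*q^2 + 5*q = (q)*(q^2 - 6*q + 5) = q*(q - 5)*(q - 1)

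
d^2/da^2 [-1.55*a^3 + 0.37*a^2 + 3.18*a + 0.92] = 0.74 - 9.3*a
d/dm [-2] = 0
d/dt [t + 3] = 1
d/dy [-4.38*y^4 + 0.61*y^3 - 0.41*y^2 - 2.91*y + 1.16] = -17.52*y^3 + 1.83*y^2 - 0.82*y - 2.91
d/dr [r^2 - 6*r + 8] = 2*r - 6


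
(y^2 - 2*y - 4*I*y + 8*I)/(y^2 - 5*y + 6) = (y - 4*I)/(y - 3)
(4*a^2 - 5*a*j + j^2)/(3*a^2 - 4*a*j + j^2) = (4*a - j)/(3*a - j)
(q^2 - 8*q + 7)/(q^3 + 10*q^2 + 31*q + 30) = (q^2 - 8*q + 7)/(q^3 + 10*q^2 + 31*q + 30)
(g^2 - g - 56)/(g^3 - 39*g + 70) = (g - 8)/(g^2 - 7*g + 10)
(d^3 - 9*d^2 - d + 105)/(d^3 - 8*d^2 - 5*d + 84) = (d - 5)/(d - 4)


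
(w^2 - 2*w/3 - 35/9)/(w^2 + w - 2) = (w^2 - 2*w/3 - 35/9)/(w^2 + w - 2)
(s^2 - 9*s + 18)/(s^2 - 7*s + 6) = (s - 3)/(s - 1)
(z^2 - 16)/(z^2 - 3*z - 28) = (z - 4)/(z - 7)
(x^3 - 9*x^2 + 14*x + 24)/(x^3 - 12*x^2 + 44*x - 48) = (x + 1)/(x - 2)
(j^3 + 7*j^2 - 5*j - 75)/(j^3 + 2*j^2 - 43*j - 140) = (j^2 + 2*j - 15)/(j^2 - 3*j - 28)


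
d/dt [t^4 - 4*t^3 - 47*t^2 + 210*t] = 4*t^3 - 12*t^2 - 94*t + 210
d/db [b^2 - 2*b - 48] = 2*b - 2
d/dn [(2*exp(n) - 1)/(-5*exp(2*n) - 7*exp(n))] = (10*exp(2*n) - 10*exp(n) - 7)*exp(-n)/(25*exp(2*n) + 70*exp(n) + 49)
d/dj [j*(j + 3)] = 2*j + 3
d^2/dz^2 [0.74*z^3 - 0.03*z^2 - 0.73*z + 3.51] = 4.44*z - 0.06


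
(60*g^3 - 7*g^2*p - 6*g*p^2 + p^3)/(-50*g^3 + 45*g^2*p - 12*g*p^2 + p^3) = (-12*g^2 - g*p + p^2)/(10*g^2 - 7*g*p + p^2)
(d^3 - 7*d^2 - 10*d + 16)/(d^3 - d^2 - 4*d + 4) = (d - 8)/(d - 2)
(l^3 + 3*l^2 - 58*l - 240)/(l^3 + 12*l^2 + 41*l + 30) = (l - 8)/(l + 1)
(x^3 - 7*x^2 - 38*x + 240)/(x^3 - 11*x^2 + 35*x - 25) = (x^2 - 2*x - 48)/(x^2 - 6*x + 5)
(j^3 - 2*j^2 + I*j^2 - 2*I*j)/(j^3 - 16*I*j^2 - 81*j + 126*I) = j*(j^2 + j*(-2 + I) - 2*I)/(j^3 - 16*I*j^2 - 81*j + 126*I)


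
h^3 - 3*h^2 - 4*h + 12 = (h - 3)*(h - 2)*(h + 2)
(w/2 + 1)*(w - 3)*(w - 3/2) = w^3/2 - 5*w^2/4 - 9*w/4 + 9/2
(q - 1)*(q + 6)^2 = q^3 + 11*q^2 + 24*q - 36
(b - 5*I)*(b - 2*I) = b^2 - 7*I*b - 10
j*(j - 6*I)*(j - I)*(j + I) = j^4 - 6*I*j^3 + j^2 - 6*I*j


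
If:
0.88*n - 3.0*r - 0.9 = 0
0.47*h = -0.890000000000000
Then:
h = -1.89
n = 3.40909090909091*r + 1.02272727272727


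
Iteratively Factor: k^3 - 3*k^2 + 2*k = (k)*(k^2 - 3*k + 2) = k*(k - 1)*(k - 2)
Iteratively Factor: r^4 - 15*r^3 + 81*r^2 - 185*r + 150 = (r - 5)*(r^3 - 10*r^2 + 31*r - 30) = (r - 5)^2*(r^2 - 5*r + 6) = (r - 5)^2*(r - 3)*(r - 2)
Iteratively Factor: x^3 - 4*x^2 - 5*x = (x + 1)*(x^2 - 5*x) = (x - 5)*(x + 1)*(x)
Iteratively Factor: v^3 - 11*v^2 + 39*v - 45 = (v - 3)*(v^2 - 8*v + 15) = (v - 3)^2*(v - 5)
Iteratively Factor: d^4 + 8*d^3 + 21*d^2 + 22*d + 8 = (d + 4)*(d^3 + 4*d^2 + 5*d + 2) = (d + 1)*(d + 4)*(d^2 + 3*d + 2) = (d + 1)*(d + 2)*(d + 4)*(d + 1)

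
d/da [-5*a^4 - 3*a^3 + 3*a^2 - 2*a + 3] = -20*a^3 - 9*a^2 + 6*a - 2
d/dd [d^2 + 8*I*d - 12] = 2*d + 8*I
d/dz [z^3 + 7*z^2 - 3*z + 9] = 3*z^2 + 14*z - 3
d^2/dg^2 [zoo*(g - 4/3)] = 0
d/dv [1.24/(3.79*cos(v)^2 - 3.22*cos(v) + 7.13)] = (9.3992*cos(v) - 3.9928)*sin(v)/(3.79*cos(v)^2 - 3.22*cos(v) + 7.13)^2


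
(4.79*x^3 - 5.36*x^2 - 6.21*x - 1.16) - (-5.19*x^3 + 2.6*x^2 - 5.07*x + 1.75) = 9.98*x^3 - 7.96*x^2 - 1.14*x - 2.91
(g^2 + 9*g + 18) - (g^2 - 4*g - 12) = 13*g + 30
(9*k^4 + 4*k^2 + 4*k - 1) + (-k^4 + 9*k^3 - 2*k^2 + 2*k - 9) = 8*k^4 + 9*k^3 + 2*k^2 + 6*k - 10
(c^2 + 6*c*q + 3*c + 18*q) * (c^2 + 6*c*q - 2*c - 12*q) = c^4 + 12*c^3*q + c^3 + 36*c^2*q^2 + 12*c^2*q - 6*c^2 + 36*c*q^2 - 72*c*q - 216*q^2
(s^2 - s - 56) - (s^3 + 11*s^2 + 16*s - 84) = -s^3 - 10*s^2 - 17*s + 28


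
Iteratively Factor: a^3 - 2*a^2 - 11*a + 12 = (a + 3)*(a^2 - 5*a + 4) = (a - 1)*(a + 3)*(a - 4)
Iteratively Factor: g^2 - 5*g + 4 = (g - 4)*(g - 1)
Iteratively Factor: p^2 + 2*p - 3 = (p + 3)*(p - 1)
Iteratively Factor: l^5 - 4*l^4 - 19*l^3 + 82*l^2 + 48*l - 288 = (l - 3)*(l^4 - l^3 - 22*l^2 + 16*l + 96) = (l - 4)*(l - 3)*(l^3 + 3*l^2 - 10*l - 24) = (l - 4)*(l - 3)^2*(l^2 + 6*l + 8) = (l - 4)*(l - 3)^2*(l + 2)*(l + 4)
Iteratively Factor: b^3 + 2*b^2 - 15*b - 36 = (b + 3)*(b^2 - b - 12) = (b - 4)*(b + 3)*(b + 3)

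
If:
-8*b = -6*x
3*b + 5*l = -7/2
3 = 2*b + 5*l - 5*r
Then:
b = 3*x/4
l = -9*x/20 - 7/10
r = -3*x/20 - 13/10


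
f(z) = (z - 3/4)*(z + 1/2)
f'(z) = 2*z - 1/4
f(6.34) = 38.24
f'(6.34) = 12.43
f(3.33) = 9.88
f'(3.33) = 6.41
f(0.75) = 0.00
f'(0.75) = 1.25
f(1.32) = 1.04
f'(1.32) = 2.39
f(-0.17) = -0.30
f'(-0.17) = -0.59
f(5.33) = 26.70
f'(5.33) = 10.41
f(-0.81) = 0.48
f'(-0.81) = -1.87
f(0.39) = -0.32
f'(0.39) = 0.53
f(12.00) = 140.62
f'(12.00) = 23.75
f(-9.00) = 82.88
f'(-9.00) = -18.25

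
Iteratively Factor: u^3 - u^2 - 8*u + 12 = (u - 2)*(u^2 + u - 6) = (u - 2)*(u + 3)*(u - 2)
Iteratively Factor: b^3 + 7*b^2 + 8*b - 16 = (b + 4)*(b^2 + 3*b - 4) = (b + 4)^2*(b - 1)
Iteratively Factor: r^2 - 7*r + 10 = (r - 5)*(r - 2)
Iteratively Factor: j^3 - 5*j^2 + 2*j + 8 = (j - 2)*(j^2 - 3*j - 4) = (j - 4)*(j - 2)*(j + 1)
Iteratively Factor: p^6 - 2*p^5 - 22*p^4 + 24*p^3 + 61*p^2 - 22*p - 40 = (p - 2)*(p^5 - 22*p^3 - 20*p^2 + 21*p + 20) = (p - 2)*(p - 1)*(p^4 + p^3 - 21*p^2 - 41*p - 20) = (p - 2)*(p - 1)*(p + 4)*(p^3 - 3*p^2 - 9*p - 5) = (p - 2)*(p - 1)*(p + 1)*(p + 4)*(p^2 - 4*p - 5) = (p - 5)*(p - 2)*(p - 1)*(p + 1)*(p + 4)*(p + 1)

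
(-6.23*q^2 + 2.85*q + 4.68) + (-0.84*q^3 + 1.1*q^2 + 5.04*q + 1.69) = -0.84*q^3 - 5.13*q^2 + 7.89*q + 6.37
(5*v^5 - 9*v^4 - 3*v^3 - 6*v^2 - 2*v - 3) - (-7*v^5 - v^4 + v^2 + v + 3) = 12*v^5 - 8*v^4 - 3*v^3 - 7*v^2 - 3*v - 6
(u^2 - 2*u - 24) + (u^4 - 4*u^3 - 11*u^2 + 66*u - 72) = u^4 - 4*u^3 - 10*u^2 + 64*u - 96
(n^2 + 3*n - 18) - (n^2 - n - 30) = 4*n + 12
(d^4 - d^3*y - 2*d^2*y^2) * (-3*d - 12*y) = -3*d^5 - 9*d^4*y + 18*d^3*y^2 + 24*d^2*y^3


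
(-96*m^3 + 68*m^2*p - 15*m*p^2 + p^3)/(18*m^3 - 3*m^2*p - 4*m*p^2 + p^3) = (32*m^2 - 12*m*p + p^2)/(-6*m^2 - m*p + p^2)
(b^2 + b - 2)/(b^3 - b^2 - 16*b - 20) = (b - 1)/(b^2 - 3*b - 10)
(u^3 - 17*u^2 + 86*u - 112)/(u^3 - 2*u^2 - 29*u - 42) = (u^2 - 10*u + 16)/(u^2 + 5*u + 6)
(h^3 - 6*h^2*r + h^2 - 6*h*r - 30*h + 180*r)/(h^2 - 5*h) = h - 6*r + 6 - 36*r/h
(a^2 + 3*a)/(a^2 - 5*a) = (a + 3)/(a - 5)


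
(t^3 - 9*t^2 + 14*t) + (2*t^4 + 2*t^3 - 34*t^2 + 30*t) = 2*t^4 + 3*t^3 - 43*t^2 + 44*t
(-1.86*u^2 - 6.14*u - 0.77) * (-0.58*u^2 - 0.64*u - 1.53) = 1.0788*u^4 + 4.7516*u^3 + 7.222*u^2 + 9.887*u + 1.1781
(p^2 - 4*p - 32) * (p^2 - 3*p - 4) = p^4 - 7*p^3 - 24*p^2 + 112*p + 128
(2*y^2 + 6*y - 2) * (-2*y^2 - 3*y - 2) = -4*y^4 - 18*y^3 - 18*y^2 - 6*y + 4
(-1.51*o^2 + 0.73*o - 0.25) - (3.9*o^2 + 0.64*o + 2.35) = -5.41*o^2 + 0.09*o - 2.6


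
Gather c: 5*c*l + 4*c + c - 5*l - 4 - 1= c*(5*l + 5) - 5*l - 5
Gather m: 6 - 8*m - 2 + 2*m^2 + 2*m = 2*m^2 - 6*m + 4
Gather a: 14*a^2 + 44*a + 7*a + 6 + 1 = 14*a^2 + 51*a + 7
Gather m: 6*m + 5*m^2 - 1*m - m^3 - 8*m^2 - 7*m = -m^3 - 3*m^2 - 2*m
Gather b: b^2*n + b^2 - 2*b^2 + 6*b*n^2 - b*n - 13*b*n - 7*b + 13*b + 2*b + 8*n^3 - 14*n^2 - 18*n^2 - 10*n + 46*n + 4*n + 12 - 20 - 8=b^2*(n - 1) + b*(6*n^2 - 14*n + 8) + 8*n^3 - 32*n^2 + 40*n - 16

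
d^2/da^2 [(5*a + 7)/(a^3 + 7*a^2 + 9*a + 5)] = 2*(15*a^5 + 147*a^4 + 592*a^3 + 1068*a^2 + 693*a + 97)/(a^9 + 21*a^8 + 174*a^7 + 736*a^6 + 1776*a^5 + 2706*a^4 + 2694*a^3 + 1740*a^2 + 675*a + 125)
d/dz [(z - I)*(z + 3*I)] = 2*z + 2*I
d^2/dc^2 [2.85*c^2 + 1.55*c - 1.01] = 5.70000000000000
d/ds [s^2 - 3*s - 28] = 2*s - 3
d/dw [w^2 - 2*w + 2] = 2*w - 2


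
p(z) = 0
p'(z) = 0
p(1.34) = 0.00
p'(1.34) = 0.00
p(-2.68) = 0.00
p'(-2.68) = 0.00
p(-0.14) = 0.00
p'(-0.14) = 0.00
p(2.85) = 0.00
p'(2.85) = 0.00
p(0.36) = 0.00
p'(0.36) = 0.00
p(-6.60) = 0.00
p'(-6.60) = 0.00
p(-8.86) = 0.00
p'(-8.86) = 0.00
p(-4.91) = 0.00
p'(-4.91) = 0.00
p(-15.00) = 0.00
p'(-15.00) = 0.00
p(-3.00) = 0.00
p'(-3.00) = 0.00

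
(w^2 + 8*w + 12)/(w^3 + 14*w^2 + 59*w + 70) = (w + 6)/(w^2 + 12*w + 35)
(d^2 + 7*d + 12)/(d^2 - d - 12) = (d + 4)/(d - 4)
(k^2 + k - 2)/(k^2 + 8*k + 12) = (k - 1)/(k + 6)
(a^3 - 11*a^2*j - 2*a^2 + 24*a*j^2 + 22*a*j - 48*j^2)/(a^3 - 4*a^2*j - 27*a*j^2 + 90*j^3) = (a^2 - 8*a*j - 2*a + 16*j)/(a^2 - a*j - 30*j^2)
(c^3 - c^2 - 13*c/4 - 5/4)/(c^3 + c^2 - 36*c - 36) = (c^2 - 2*c - 5/4)/(c^2 - 36)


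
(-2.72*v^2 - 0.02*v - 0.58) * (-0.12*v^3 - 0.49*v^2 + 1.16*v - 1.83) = 0.3264*v^5 + 1.3352*v^4 - 3.0758*v^3 + 5.2386*v^2 - 0.6362*v + 1.0614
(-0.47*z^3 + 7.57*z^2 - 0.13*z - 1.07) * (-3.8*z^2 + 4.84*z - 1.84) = 1.786*z^5 - 31.0408*z^4 + 37.9976*z^3 - 10.492*z^2 - 4.9396*z + 1.9688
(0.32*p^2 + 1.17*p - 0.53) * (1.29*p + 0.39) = 0.4128*p^3 + 1.6341*p^2 - 0.2274*p - 0.2067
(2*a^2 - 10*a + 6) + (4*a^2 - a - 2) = 6*a^2 - 11*a + 4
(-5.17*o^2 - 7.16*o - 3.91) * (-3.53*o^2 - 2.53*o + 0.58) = 18.2501*o^4 + 38.3549*o^3 + 28.9185*o^2 + 5.7395*o - 2.2678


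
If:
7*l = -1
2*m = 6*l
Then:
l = -1/7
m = -3/7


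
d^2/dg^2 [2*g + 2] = 0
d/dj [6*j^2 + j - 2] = 12*j + 1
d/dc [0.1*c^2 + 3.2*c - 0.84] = 0.2*c + 3.2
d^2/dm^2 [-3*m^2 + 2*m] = -6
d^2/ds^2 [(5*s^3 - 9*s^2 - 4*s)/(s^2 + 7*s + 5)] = 2*(279*s^3 + 660*s^2 + 435*s - 85)/(s^6 + 21*s^5 + 162*s^4 + 553*s^3 + 810*s^2 + 525*s + 125)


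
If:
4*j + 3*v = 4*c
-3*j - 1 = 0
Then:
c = 3*v/4 - 1/3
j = -1/3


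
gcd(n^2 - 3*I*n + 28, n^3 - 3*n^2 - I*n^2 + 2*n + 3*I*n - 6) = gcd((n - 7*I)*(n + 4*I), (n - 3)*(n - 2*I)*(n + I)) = 1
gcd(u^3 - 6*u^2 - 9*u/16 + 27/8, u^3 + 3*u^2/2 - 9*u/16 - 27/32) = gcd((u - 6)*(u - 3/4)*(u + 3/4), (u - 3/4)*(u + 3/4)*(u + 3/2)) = u^2 - 9/16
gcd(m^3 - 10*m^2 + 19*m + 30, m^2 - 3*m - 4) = m + 1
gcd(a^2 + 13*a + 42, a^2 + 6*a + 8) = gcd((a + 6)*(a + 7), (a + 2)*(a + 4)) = 1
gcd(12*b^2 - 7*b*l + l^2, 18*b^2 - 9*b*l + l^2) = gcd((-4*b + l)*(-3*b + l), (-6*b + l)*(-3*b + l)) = 3*b - l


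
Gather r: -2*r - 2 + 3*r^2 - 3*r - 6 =3*r^2 - 5*r - 8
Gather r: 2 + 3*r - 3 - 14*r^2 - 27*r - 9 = -14*r^2 - 24*r - 10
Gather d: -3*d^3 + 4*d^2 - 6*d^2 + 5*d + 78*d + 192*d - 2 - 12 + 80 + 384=-3*d^3 - 2*d^2 + 275*d + 450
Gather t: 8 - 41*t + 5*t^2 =5*t^2 - 41*t + 8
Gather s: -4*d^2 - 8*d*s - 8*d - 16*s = -4*d^2 - 8*d + s*(-8*d - 16)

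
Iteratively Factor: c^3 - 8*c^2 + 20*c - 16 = (c - 2)*(c^2 - 6*c + 8) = (c - 2)^2*(c - 4)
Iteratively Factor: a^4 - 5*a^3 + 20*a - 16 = (a - 4)*(a^3 - a^2 - 4*a + 4) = (a - 4)*(a - 1)*(a^2 - 4) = (a - 4)*(a - 1)*(a + 2)*(a - 2)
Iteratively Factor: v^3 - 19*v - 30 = (v - 5)*(v^2 + 5*v + 6) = (v - 5)*(v + 3)*(v + 2)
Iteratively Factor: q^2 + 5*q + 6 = (q + 2)*(q + 3)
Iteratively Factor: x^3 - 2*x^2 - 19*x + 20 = (x + 4)*(x^2 - 6*x + 5) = (x - 1)*(x + 4)*(x - 5)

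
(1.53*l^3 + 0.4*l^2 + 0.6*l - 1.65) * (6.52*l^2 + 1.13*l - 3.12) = 9.9756*l^5 + 4.3369*l^4 - 0.409600000000001*l^3 - 11.328*l^2 - 3.7365*l + 5.148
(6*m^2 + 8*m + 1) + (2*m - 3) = 6*m^2 + 10*m - 2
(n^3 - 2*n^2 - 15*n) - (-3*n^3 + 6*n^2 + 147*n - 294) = 4*n^3 - 8*n^2 - 162*n + 294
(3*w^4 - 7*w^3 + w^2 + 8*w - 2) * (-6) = -18*w^4 + 42*w^3 - 6*w^2 - 48*w + 12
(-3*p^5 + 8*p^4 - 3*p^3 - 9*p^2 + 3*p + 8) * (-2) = 6*p^5 - 16*p^4 + 6*p^3 + 18*p^2 - 6*p - 16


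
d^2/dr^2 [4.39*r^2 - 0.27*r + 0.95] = 8.78000000000000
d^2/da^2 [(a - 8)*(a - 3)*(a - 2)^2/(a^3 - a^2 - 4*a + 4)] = 4*(31*a^3 - 114*a^2 + 72*a - 52)/(a^6 + 3*a^5 - 3*a^4 - 11*a^3 + 6*a^2 + 12*a - 8)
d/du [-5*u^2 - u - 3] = -10*u - 1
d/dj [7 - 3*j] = -3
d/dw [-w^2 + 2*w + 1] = 2 - 2*w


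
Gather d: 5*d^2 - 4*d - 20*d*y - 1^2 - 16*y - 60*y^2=5*d^2 + d*(-20*y - 4) - 60*y^2 - 16*y - 1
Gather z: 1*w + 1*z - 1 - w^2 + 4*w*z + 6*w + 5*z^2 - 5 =-w^2 + 7*w + 5*z^2 + z*(4*w + 1) - 6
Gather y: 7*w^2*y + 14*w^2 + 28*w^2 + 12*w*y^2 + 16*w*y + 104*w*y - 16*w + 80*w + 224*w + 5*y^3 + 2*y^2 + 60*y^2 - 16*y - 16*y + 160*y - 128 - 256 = 42*w^2 + 288*w + 5*y^3 + y^2*(12*w + 62) + y*(7*w^2 + 120*w + 128) - 384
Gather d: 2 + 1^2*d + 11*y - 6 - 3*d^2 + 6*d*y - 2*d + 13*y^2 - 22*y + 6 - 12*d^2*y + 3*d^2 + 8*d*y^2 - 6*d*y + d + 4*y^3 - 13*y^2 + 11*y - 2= -12*d^2*y + 8*d*y^2 + 4*y^3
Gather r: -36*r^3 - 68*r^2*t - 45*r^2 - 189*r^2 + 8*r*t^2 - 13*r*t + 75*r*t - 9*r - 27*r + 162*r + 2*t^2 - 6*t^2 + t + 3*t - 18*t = -36*r^3 + r^2*(-68*t - 234) + r*(8*t^2 + 62*t + 126) - 4*t^2 - 14*t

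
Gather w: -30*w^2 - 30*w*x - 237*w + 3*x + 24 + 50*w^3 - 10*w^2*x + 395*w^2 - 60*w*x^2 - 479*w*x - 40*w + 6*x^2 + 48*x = 50*w^3 + w^2*(365 - 10*x) + w*(-60*x^2 - 509*x - 277) + 6*x^2 + 51*x + 24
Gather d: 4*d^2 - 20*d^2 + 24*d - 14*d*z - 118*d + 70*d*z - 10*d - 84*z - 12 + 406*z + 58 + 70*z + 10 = -16*d^2 + d*(56*z - 104) + 392*z + 56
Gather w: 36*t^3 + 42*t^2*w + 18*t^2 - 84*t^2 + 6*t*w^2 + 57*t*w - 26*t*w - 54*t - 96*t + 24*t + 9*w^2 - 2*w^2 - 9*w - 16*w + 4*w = 36*t^3 - 66*t^2 - 126*t + w^2*(6*t + 7) + w*(42*t^2 + 31*t - 21)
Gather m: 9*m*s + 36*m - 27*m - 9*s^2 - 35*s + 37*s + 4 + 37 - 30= m*(9*s + 9) - 9*s^2 + 2*s + 11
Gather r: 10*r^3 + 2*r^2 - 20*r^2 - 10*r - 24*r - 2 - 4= 10*r^3 - 18*r^2 - 34*r - 6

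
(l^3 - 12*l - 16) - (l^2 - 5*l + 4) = l^3 - l^2 - 7*l - 20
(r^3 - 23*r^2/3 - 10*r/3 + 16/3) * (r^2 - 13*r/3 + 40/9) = r^5 - 12*r^4 + 103*r^3/3 - 386*r^2/27 - 1024*r/27 + 640/27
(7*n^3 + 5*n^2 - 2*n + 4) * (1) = 7*n^3 + 5*n^2 - 2*n + 4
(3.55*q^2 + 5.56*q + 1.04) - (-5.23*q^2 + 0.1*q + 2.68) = 8.78*q^2 + 5.46*q - 1.64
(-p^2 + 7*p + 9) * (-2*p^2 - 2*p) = 2*p^4 - 12*p^3 - 32*p^2 - 18*p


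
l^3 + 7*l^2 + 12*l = l*(l + 3)*(l + 4)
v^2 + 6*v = v*(v + 6)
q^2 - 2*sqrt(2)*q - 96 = (q - 8*sqrt(2))*(q + 6*sqrt(2))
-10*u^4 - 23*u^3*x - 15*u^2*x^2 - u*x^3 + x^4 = (-5*u + x)*(u + x)^2*(2*u + x)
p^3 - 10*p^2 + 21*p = p*(p - 7)*(p - 3)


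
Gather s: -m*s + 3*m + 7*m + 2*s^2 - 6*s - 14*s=10*m + 2*s^2 + s*(-m - 20)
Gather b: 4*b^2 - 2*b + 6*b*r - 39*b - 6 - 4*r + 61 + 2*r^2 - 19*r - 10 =4*b^2 + b*(6*r - 41) + 2*r^2 - 23*r + 45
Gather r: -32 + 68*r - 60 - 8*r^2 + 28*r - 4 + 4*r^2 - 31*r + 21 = -4*r^2 + 65*r - 75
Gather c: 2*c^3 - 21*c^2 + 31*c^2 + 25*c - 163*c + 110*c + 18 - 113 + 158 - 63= 2*c^3 + 10*c^2 - 28*c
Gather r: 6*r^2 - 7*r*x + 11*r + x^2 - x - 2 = 6*r^2 + r*(11 - 7*x) + x^2 - x - 2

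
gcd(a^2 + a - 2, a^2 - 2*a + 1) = a - 1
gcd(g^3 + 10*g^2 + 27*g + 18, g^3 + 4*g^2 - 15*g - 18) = g^2 + 7*g + 6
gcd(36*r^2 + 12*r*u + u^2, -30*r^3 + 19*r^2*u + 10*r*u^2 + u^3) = 6*r + u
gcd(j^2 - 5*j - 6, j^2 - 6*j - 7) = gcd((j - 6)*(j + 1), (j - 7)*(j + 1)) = j + 1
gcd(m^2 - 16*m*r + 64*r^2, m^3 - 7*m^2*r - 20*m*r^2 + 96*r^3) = -m + 8*r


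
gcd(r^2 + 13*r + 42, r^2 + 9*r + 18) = r + 6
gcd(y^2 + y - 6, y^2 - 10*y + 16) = y - 2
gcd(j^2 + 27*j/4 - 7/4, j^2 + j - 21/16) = 1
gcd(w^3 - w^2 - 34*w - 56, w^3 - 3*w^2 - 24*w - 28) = w^2 - 5*w - 14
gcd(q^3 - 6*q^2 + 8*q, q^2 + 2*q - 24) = q - 4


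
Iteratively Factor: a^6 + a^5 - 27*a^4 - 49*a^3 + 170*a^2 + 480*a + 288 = (a + 3)*(a^5 - 2*a^4 - 21*a^3 + 14*a^2 + 128*a + 96) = (a + 1)*(a + 3)*(a^4 - 3*a^3 - 18*a^2 + 32*a + 96) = (a - 4)*(a + 1)*(a + 3)*(a^3 + a^2 - 14*a - 24) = (a - 4)*(a + 1)*(a + 2)*(a + 3)*(a^2 - a - 12) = (a - 4)^2*(a + 1)*(a + 2)*(a + 3)*(a + 3)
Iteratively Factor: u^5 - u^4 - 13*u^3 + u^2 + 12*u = (u)*(u^4 - u^3 - 13*u^2 + u + 12) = u*(u - 4)*(u^3 + 3*u^2 - u - 3) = u*(u - 4)*(u + 1)*(u^2 + 2*u - 3) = u*(u - 4)*(u + 1)*(u + 3)*(u - 1)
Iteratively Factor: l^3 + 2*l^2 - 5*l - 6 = (l + 3)*(l^2 - l - 2) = (l - 2)*(l + 3)*(l + 1)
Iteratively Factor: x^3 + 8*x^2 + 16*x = (x + 4)*(x^2 + 4*x) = x*(x + 4)*(x + 4)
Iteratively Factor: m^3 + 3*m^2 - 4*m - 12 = (m + 2)*(m^2 + m - 6) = (m - 2)*(m + 2)*(m + 3)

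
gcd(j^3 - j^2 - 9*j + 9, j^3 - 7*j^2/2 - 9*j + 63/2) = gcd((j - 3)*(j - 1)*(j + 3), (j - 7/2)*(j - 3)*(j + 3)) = j^2 - 9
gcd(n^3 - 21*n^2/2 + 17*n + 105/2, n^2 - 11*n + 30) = n - 5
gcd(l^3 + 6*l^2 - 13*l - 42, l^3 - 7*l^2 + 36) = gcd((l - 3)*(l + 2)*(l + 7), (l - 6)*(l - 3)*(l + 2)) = l^2 - l - 6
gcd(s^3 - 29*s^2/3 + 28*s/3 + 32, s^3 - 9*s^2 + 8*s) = s - 8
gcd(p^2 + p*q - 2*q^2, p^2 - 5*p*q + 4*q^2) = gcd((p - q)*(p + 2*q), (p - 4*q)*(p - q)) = p - q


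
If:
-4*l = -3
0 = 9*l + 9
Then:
No Solution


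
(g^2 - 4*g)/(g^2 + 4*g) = (g - 4)/(g + 4)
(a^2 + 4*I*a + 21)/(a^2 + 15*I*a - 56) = (a - 3*I)/(a + 8*I)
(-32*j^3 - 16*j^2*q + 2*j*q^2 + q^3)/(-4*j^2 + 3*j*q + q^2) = (-8*j^2 - 2*j*q + q^2)/(-j + q)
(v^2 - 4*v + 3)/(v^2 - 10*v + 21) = (v - 1)/(v - 7)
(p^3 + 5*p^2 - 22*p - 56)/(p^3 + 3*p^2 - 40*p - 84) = (p - 4)/(p - 6)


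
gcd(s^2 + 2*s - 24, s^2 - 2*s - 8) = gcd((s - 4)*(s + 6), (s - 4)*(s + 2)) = s - 4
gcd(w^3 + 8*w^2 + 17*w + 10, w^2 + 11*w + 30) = w + 5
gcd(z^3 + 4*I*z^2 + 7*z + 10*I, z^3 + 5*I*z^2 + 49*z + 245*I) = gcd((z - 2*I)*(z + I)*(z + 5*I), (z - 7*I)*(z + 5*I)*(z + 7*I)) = z + 5*I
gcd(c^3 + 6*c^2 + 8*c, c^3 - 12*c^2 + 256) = c + 4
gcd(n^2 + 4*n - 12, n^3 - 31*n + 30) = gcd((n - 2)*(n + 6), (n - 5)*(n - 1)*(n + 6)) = n + 6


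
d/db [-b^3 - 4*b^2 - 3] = b*(-3*b - 8)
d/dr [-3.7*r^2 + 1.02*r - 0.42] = 1.02 - 7.4*r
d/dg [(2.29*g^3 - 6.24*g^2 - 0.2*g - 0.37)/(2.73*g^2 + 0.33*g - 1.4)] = (6.2517*g^4 + 1.5114*g^3 - 11.1312*g^2 + 19.4922*g + 0.4021)/(7.4529*g^4 + 1.8018*g^3 - 7.5351*g^2 - 0.924*g + 1.96)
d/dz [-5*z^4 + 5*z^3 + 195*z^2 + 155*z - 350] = -20*z^3 + 15*z^2 + 390*z + 155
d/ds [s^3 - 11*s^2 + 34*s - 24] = 3*s^2 - 22*s + 34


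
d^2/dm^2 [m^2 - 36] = 2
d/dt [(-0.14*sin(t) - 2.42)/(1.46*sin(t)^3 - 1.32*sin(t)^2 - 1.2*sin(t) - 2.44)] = (0.4088*sin(t)^3 + 10.4148*sin(t)^2 - 6.3888*sin(t) - 2.5624)*cos(t)/(2.1316*sin(t)^6 - 3.8544*sin(t)^5 - 1.7616*sin(t)^4 - 3.9568*sin(t)^3 + 7.8816*sin(t)^2 + 5.856*sin(t) + 5.9536)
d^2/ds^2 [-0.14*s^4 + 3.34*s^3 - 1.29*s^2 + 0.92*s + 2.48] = -1.68*s^2 + 20.04*s - 2.58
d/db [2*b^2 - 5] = 4*b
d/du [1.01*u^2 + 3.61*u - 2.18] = 2.02*u + 3.61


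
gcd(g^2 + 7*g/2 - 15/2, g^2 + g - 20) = g + 5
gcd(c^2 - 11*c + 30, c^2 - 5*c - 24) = 1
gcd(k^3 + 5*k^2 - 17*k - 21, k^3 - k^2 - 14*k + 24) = k - 3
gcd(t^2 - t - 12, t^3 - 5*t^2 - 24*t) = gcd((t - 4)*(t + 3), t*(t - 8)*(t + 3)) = t + 3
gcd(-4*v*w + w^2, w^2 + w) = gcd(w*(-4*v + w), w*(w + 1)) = w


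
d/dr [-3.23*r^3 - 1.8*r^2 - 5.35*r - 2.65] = -9.69*r^2 - 3.6*r - 5.35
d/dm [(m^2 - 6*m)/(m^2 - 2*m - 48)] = 4*(m^2 - 24*m + 72)/(m^4 - 4*m^3 - 92*m^2 + 192*m + 2304)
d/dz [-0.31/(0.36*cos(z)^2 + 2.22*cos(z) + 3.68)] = -(0.2232*cos(z) + 0.6882)*sin(z)/(0.36*cos(z)^2 + 2.22*cos(z) + 3.68)^2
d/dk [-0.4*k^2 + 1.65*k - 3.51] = 1.65 - 0.8*k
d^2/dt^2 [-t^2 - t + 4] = -2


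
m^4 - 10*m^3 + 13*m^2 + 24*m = m*(m - 8)*(m - 3)*(m + 1)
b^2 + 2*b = b*(b + 2)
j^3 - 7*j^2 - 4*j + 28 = (j - 7)*(j - 2)*(j + 2)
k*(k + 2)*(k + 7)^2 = k^4 + 16*k^3 + 77*k^2 + 98*k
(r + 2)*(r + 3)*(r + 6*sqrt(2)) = r^3 + 5*r^2 + 6*sqrt(2)*r^2 + 6*r + 30*sqrt(2)*r + 36*sqrt(2)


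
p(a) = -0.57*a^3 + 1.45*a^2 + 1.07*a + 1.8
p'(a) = -1.71*a^2 + 2.9*a + 1.07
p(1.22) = 4.23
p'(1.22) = 2.06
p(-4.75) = 90.52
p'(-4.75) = -51.29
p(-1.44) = 4.97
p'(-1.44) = -6.65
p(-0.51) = 1.71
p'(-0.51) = -0.85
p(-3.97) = 56.07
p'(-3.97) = -37.39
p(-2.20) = 12.53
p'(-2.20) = -13.59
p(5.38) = -39.23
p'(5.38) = -32.82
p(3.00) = 2.67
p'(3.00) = -5.62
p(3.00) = 2.67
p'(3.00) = -5.62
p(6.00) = -62.70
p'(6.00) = -43.09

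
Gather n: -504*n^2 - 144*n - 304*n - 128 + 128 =-504*n^2 - 448*n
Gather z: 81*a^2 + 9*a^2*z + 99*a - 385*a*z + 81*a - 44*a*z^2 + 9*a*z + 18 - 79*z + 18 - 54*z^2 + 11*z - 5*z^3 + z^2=81*a^2 + 180*a - 5*z^3 + z^2*(-44*a - 53) + z*(9*a^2 - 376*a - 68) + 36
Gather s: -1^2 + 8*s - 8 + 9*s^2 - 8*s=9*s^2 - 9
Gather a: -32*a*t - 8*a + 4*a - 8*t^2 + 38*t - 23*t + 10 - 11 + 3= a*(-32*t - 4) - 8*t^2 + 15*t + 2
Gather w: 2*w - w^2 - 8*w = -w^2 - 6*w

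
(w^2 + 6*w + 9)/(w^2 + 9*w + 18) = (w + 3)/(w + 6)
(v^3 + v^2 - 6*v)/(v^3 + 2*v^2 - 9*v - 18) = v*(v - 2)/(v^2 - v - 6)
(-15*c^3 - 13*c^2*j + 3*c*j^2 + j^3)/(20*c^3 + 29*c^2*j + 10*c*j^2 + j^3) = (-3*c + j)/(4*c + j)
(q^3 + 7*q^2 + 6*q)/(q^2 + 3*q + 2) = q*(q + 6)/(q + 2)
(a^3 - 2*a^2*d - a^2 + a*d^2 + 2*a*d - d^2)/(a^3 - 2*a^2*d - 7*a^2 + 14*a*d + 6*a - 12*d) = (a^2 - 2*a*d + d^2)/(a^2 - 2*a*d - 6*a + 12*d)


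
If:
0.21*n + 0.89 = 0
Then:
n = -4.24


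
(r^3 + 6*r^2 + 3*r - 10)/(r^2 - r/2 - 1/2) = 2*(r^2 + 7*r + 10)/(2*r + 1)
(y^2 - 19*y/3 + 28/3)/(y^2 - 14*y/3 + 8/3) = (3*y - 7)/(3*y - 2)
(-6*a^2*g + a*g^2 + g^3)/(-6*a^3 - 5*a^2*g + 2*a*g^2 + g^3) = g/(a + g)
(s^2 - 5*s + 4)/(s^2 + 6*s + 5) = (s^2 - 5*s + 4)/(s^2 + 6*s + 5)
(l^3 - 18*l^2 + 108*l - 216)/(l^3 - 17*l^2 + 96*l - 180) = (l - 6)/(l - 5)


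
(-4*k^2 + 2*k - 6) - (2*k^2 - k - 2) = -6*k^2 + 3*k - 4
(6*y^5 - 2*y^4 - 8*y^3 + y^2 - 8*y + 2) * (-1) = -6*y^5 + 2*y^4 + 8*y^3 - y^2 + 8*y - 2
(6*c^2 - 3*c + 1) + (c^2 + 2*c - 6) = 7*c^2 - c - 5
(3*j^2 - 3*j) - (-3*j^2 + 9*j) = 6*j^2 - 12*j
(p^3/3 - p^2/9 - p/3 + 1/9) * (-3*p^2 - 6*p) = -p^5 - 5*p^4/3 + 5*p^3/3 + 5*p^2/3 - 2*p/3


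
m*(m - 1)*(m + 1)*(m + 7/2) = m^4 + 7*m^3/2 - m^2 - 7*m/2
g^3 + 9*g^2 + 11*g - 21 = (g - 1)*(g + 3)*(g + 7)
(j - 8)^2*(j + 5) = j^3 - 11*j^2 - 16*j + 320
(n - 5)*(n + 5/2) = n^2 - 5*n/2 - 25/2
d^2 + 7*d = d*(d + 7)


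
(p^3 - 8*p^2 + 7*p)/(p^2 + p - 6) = p*(p^2 - 8*p + 7)/(p^2 + p - 6)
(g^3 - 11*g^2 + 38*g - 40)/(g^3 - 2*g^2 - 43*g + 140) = (g - 2)/(g + 7)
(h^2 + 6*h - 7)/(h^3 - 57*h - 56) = (h - 1)/(h^2 - 7*h - 8)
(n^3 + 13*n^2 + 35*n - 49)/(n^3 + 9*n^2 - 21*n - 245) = (n - 1)/(n - 5)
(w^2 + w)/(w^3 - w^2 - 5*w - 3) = w/(w^2 - 2*w - 3)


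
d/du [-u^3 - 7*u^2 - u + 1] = -3*u^2 - 14*u - 1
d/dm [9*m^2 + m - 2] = 18*m + 1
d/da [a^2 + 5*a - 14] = 2*a + 5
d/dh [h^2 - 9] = 2*h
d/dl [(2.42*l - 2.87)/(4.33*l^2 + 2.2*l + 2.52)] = (-10.4786*l^2 + 24.8542*l + 12.4124)/(18.7489*l^4 + 19.052*l^3 + 26.6632*l^2 + 11.088*l + 6.3504)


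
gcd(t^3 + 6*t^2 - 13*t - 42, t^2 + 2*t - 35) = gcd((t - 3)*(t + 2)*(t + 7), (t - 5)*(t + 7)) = t + 7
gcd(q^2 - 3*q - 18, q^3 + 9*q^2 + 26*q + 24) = q + 3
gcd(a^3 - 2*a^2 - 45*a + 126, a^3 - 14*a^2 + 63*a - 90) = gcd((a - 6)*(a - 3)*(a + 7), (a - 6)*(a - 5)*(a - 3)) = a^2 - 9*a + 18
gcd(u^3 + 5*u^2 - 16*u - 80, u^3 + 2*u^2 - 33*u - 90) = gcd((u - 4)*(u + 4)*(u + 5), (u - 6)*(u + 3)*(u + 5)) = u + 5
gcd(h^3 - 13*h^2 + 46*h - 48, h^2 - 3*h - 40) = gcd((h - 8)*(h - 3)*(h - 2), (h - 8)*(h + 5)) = h - 8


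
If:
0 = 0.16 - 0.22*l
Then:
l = 0.73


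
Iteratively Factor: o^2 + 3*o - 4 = (o + 4)*(o - 1)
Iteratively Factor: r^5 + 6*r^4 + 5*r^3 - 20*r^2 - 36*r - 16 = (r - 2)*(r^4 + 8*r^3 + 21*r^2 + 22*r + 8) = (r - 2)*(r + 2)*(r^3 + 6*r^2 + 9*r + 4) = (r - 2)*(r + 1)*(r + 2)*(r^2 + 5*r + 4) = (r - 2)*(r + 1)*(r + 2)*(r + 4)*(r + 1)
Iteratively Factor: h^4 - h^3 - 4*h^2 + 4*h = (h)*(h^3 - h^2 - 4*h + 4) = h*(h - 2)*(h^2 + h - 2) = h*(h - 2)*(h + 2)*(h - 1)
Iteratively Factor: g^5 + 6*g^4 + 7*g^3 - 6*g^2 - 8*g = (g)*(g^4 + 6*g^3 + 7*g^2 - 6*g - 8) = g*(g + 4)*(g^3 + 2*g^2 - g - 2) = g*(g - 1)*(g + 4)*(g^2 + 3*g + 2) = g*(g - 1)*(g + 1)*(g + 4)*(g + 2)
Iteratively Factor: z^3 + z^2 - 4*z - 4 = (z + 2)*(z^2 - z - 2) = (z - 2)*(z + 2)*(z + 1)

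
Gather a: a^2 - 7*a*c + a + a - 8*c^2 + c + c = a^2 + a*(2 - 7*c) - 8*c^2 + 2*c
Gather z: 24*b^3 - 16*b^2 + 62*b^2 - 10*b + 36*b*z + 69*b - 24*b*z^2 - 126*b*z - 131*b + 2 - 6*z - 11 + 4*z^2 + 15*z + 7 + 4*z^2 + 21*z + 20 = 24*b^3 + 46*b^2 - 72*b + z^2*(8 - 24*b) + z*(30 - 90*b) + 18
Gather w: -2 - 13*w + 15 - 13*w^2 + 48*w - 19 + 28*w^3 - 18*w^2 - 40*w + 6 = 28*w^3 - 31*w^2 - 5*w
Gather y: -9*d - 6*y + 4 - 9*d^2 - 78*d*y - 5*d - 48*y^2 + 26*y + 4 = -9*d^2 - 14*d - 48*y^2 + y*(20 - 78*d) + 8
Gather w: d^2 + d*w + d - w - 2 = d^2 + d + w*(d - 1) - 2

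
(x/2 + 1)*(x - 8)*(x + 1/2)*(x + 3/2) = x^4/2 - 2*x^3 - 109*x^2/8 - 73*x/4 - 6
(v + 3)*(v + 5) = v^2 + 8*v + 15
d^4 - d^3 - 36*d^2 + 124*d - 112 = (d - 4)*(d - 2)^2*(d + 7)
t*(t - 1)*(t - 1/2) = t^3 - 3*t^2/2 + t/2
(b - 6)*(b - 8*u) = b^2 - 8*b*u - 6*b + 48*u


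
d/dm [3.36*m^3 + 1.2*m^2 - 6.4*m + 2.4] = 10.08*m^2 + 2.4*m - 6.4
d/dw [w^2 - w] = 2*w - 1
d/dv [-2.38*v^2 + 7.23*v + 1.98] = 7.23 - 4.76*v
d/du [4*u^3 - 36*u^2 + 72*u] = 12*u^2 - 72*u + 72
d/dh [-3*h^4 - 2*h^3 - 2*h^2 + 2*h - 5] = -12*h^3 - 6*h^2 - 4*h + 2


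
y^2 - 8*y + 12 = (y - 6)*(y - 2)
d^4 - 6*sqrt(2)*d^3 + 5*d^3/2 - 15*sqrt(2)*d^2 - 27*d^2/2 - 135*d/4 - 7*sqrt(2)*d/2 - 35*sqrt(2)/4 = (d + 5/2)*(d - 7*sqrt(2))*(d + sqrt(2)/2)^2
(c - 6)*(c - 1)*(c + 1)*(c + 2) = c^4 - 4*c^3 - 13*c^2 + 4*c + 12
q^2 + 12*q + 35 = (q + 5)*(q + 7)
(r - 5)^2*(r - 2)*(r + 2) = r^4 - 10*r^3 + 21*r^2 + 40*r - 100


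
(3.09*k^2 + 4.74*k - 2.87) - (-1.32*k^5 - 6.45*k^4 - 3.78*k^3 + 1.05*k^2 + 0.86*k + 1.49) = 1.32*k^5 + 6.45*k^4 + 3.78*k^3 + 2.04*k^2 + 3.88*k - 4.36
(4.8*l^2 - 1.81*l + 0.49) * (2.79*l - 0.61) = 13.392*l^3 - 7.9779*l^2 + 2.4712*l - 0.2989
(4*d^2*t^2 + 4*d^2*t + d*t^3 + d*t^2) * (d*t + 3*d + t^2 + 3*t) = 4*d^3*t^3 + 16*d^3*t^2 + 12*d^3*t + 5*d^2*t^4 + 20*d^2*t^3 + 15*d^2*t^2 + d*t^5 + 4*d*t^4 + 3*d*t^3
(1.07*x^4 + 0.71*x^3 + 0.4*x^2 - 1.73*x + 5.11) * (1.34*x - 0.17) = 1.4338*x^5 + 0.7695*x^4 + 0.4153*x^3 - 2.3862*x^2 + 7.1415*x - 0.8687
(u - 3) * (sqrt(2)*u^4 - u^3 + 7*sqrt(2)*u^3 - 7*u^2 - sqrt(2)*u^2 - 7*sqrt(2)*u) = sqrt(2)*u^5 - u^4 + 4*sqrt(2)*u^4 - 22*sqrt(2)*u^3 - 4*u^3 - 4*sqrt(2)*u^2 + 21*u^2 + 21*sqrt(2)*u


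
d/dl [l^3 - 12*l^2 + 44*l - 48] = 3*l^2 - 24*l + 44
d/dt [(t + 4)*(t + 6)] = 2*t + 10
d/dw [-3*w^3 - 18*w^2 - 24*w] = -9*w^2 - 36*w - 24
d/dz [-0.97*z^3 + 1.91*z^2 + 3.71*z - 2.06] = -2.91*z^2 + 3.82*z + 3.71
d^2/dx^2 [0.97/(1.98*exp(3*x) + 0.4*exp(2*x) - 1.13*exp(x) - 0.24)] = ((-17.2854*exp(2*x) - 1.552*exp(x) + 1.0961)*(1.98*exp(3*x) + 0.4*exp(2*x) - 1.13*exp(x) - 0.24) + 0.97*(5.94*exp(2*x) + 0.8*exp(x) - 1.13)*(11.88*exp(2*x) + 1.6*exp(x) - 2.26)*exp(x))*exp(x)/(1.98*exp(3*x) + 0.4*exp(2*x) - 1.13*exp(x) - 0.24)^3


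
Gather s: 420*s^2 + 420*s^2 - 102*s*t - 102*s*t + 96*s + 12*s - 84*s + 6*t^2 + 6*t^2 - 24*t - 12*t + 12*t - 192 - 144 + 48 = 840*s^2 + s*(24 - 204*t) + 12*t^2 - 24*t - 288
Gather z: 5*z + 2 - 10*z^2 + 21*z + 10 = -10*z^2 + 26*z + 12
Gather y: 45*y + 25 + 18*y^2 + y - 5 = 18*y^2 + 46*y + 20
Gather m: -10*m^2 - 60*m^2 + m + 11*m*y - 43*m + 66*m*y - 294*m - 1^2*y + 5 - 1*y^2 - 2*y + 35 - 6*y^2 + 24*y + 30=-70*m^2 + m*(77*y - 336) - 7*y^2 + 21*y + 70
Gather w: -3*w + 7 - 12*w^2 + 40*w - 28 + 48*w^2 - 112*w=36*w^2 - 75*w - 21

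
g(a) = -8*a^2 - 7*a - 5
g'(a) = -16*a - 7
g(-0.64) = -3.80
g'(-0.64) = 3.24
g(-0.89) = -5.11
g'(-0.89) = 7.24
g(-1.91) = -20.81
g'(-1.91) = 23.56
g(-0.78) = -4.41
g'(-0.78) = 5.48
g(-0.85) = -4.83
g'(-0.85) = 6.60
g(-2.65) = -42.63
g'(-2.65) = 35.40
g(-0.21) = -3.88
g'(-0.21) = -3.64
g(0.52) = -10.80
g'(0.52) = -15.32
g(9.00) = -716.00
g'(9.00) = -151.00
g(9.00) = -716.00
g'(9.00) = -151.00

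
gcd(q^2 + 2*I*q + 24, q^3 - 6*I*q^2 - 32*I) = q - 4*I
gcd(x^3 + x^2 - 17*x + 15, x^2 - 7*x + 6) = x - 1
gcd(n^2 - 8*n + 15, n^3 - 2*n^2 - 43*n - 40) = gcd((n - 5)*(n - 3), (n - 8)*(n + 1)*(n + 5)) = 1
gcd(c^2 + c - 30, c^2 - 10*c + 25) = c - 5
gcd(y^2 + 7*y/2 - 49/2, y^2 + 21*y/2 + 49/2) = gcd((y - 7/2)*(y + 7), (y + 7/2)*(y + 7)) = y + 7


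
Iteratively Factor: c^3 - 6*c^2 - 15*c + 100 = (c - 5)*(c^2 - c - 20) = (c - 5)*(c + 4)*(c - 5)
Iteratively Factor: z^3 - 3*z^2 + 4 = (z - 2)*(z^2 - z - 2) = (z - 2)^2*(z + 1)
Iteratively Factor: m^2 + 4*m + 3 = (m + 1)*(m + 3)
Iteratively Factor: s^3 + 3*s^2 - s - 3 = (s - 1)*(s^2 + 4*s + 3) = (s - 1)*(s + 3)*(s + 1)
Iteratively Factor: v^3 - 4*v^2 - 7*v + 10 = (v - 1)*(v^2 - 3*v - 10) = (v - 1)*(v + 2)*(v - 5)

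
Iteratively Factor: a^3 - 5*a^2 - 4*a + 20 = (a + 2)*(a^2 - 7*a + 10) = (a - 5)*(a + 2)*(a - 2)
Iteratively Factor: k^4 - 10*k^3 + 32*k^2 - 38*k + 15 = (k - 1)*(k^3 - 9*k^2 + 23*k - 15) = (k - 5)*(k - 1)*(k^2 - 4*k + 3) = (k - 5)*(k - 3)*(k - 1)*(k - 1)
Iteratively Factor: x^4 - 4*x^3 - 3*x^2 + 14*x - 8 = (x - 1)*(x^3 - 3*x^2 - 6*x + 8) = (x - 1)*(x + 2)*(x^2 - 5*x + 4) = (x - 1)^2*(x + 2)*(x - 4)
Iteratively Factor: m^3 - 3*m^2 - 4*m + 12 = (m + 2)*(m^2 - 5*m + 6) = (m - 2)*(m + 2)*(m - 3)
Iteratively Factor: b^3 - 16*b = (b)*(b^2 - 16) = b*(b + 4)*(b - 4)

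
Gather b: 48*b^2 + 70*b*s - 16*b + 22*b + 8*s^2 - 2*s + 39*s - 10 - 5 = 48*b^2 + b*(70*s + 6) + 8*s^2 + 37*s - 15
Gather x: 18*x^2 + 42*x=18*x^2 + 42*x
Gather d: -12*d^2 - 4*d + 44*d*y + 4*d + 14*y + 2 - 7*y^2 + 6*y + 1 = -12*d^2 + 44*d*y - 7*y^2 + 20*y + 3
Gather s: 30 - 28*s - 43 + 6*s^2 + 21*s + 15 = 6*s^2 - 7*s + 2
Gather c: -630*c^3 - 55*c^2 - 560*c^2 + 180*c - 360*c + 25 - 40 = -630*c^3 - 615*c^2 - 180*c - 15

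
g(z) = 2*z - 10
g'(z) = 2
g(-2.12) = -14.24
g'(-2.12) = 2.00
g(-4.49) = -18.98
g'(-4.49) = 2.00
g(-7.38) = -24.76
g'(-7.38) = 2.00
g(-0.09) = -10.18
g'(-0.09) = 2.00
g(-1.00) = -12.00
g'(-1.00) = 2.00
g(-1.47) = -12.94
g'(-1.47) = 2.00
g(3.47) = -3.06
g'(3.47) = 2.00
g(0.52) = -8.96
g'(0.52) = 2.00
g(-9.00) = -28.00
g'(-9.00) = 2.00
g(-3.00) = -16.00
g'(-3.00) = 2.00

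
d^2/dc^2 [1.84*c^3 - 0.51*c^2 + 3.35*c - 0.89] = 11.04*c - 1.02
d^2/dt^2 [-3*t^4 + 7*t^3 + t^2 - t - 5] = -36*t^2 + 42*t + 2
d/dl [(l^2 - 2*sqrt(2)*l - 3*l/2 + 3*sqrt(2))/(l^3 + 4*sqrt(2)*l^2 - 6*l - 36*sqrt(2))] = (-l^4 + 3*l^3 + 4*sqrt(2)*l^3 - 3*sqrt(2)*l^2 + 10*l^2 - 72*sqrt(2)*l - 48*l + 72*sqrt(2) + 144)/(l^6 + 8*sqrt(2)*l^5 + 20*l^4 - 120*sqrt(2)*l^3 - 540*l^2 + 432*sqrt(2)*l + 2592)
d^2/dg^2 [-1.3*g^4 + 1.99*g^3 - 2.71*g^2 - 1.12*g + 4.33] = -15.6*g^2 + 11.94*g - 5.42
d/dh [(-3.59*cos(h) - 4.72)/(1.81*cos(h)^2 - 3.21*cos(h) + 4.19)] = (-6.4979*cos(h)^2 - 17.0864*cos(h) + 30.1933)*sin(h)/(3.2761*cos(h)^4 - 11.6202*cos(h)^3 + 25.4719*cos(h)^2 - 26.8998*cos(h) + 17.5561)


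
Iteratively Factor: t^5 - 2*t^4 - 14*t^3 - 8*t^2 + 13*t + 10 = (t + 2)*(t^4 - 4*t^3 - 6*t^2 + 4*t + 5) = (t - 5)*(t + 2)*(t^3 + t^2 - t - 1) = (t - 5)*(t - 1)*(t + 2)*(t^2 + 2*t + 1) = (t - 5)*(t - 1)*(t + 1)*(t + 2)*(t + 1)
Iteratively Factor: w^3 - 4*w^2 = (w - 4)*(w^2) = w*(w - 4)*(w)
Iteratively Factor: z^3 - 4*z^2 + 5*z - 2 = (z - 2)*(z^2 - 2*z + 1) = (z - 2)*(z - 1)*(z - 1)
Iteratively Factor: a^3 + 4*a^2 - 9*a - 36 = (a + 3)*(a^2 + a - 12) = (a + 3)*(a + 4)*(a - 3)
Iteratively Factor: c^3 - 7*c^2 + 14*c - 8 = (c - 4)*(c^2 - 3*c + 2) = (c - 4)*(c - 1)*(c - 2)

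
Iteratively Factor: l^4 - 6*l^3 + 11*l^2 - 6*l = (l - 3)*(l^3 - 3*l^2 + 2*l) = l*(l - 3)*(l^2 - 3*l + 2) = l*(l - 3)*(l - 1)*(l - 2)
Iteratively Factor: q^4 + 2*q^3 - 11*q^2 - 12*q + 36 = (q + 3)*(q^3 - q^2 - 8*q + 12) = (q + 3)^2*(q^2 - 4*q + 4) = (q - 2)*(q + 3)^2*(q - 2)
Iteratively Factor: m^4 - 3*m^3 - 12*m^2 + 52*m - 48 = (m - 3)*(m^3 - 12*m + 16) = (m - 3)*(m - 2)*(m^2 + 2*m - 8) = (m - 3)*(m - 2)^2*(m + 4)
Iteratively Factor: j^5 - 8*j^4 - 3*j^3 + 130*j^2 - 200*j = (j - 5)*(j^4 - 3*j^3 - 18*j^2 + 40*j) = (j - 5)*(j + 4)*(j^3 - 7*j^2 + 10*j) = (j - 5)^2*(j + 4)*(j^2 - 2*j) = j*(j - 5)^2*(j + 4)*(j - 2)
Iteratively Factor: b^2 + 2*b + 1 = (b + 1)*(b + 1)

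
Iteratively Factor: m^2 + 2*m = (m + 2)*(m)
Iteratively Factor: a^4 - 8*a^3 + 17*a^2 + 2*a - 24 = (a - 4)*(a^3 - 4*a^2 + a + 6) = (a - 4)*(a - 3)*(a^2 - a - 2) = (a - 4)*(a - 3)*(a - 2)*(a + 1)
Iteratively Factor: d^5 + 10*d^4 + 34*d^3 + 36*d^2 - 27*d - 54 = (d + 3)*(d^4 + 7*d^3 + 13*d^2 - 3*d - 18) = (d + 2)*(d + 3)*(d^3 + 5*d^2 + 3*d - 9) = (d + 2)*(d + 3)^2*(d^2 + 2*d - 3) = (d - 1)*(d + 2)*(d + 3)^2*(d + 3)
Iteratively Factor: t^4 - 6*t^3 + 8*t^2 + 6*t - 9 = (t - 1)*(t^3 - 5*t^2 + 3*t + 9) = (t - 1)*(t + 1)*(t^2 - 6*t + 9) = (t - 3)*(t - 1)*(t + 1)*(t - 3)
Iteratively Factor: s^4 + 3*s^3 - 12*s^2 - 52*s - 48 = (s + 2)*(s^3 + s^2 - 14*s - 24) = (s + 2)^2*(s^2 - s - 12) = (s + 2)^2*(s + 3)*(s - 4)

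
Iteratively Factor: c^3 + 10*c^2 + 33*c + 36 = (c + 4)*(c^2 + 6*c + 9) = (c + 3)*(c + 4)*(c + 3)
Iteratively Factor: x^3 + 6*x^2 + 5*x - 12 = (x + 3)*(x^2 + 3*x - 4) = (x - 1)*(x + 3)*(x + 4)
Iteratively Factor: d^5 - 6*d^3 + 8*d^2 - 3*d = (d + 3)*(d^4 - 3*d^3 + 3*d^2 - d) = d*(d + 3)*(d^3 - 3*d^2 + 3*d - 1) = d*(d - 1)*(d + 3)*(d^2 - 2*d + 1) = d*(d - 1)^2*(d + 3)*(d - 1)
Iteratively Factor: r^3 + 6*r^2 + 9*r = (r)*(r^2 + 6*r + 9) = r*(r + 3)*(r + 3)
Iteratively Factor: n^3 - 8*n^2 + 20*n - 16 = (n - 4)*(n^2 - 4*n + 4) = (n - 4)*(n - 2)*(n - 2)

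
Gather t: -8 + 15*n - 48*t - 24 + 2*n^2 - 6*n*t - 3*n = 2*n^2 + 12*n + t*(-6*n - 48) - 32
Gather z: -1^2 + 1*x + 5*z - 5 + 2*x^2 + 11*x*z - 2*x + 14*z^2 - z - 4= 2*x^2 - x + 14*z^2 + z*(11*x + 4) - 10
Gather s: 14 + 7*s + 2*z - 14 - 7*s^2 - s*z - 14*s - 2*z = -7*s^2 + s*(-z - 7)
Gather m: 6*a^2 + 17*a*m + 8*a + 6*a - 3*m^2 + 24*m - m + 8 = 6*a^2 + 14*a - 3*m^2 + m*(17*a + 23) + 8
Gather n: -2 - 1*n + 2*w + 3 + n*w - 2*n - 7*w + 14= n*(w - 3) - 5*w + 15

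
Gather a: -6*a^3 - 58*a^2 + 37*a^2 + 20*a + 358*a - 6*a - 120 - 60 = -6*a^3 - 21*a^2 + 372*a - 180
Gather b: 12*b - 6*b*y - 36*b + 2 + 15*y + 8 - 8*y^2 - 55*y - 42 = b*(-6*y - 24) - 8*y^2 - 40*y - 32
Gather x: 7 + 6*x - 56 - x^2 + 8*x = -x^2 + 14*x - 49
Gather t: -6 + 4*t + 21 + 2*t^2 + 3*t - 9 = 2*t^2 + 7*t + 6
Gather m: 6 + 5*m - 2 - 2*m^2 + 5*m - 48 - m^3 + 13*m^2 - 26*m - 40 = -m^3 + 11*m^2 - 16*m - 84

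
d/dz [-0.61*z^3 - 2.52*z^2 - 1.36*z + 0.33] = -1.83*z^2 - 5.04*z - 1.36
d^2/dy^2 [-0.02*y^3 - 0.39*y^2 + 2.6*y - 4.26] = -0.12*y - 0.78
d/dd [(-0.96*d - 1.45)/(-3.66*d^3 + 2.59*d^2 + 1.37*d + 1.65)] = (-7.0272*d^3 - 13.4346*d^2 + 7.511*d + 0.4025)/(13.3956*d^6 - 18.9588*d^5 - 3.3203*d^4 - 4.9814*d^3 + 10.4239*d^2 + 4.521*d + 2.7225)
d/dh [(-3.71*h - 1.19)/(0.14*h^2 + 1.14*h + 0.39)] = (0.5194*h^2 + 0.3332*h - 0.0903000000000003)/(0.0196*h^4 + 0.3192*h^3 + 1.4088*h^2 + 0.8892*h + 0.1521)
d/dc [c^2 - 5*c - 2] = 2*c - 5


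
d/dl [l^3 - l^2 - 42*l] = 3*l^2 - 2*l - 42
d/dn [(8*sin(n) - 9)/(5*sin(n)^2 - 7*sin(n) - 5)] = (-40*sin(n)^2 + 90*sin(n) - 103)*cos(n)/(7*sin(n) + 5*cos(n)^2)^2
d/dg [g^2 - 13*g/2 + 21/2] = 2*g - 13/2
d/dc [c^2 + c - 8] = 2*c + 1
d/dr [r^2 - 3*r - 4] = 2*r - 3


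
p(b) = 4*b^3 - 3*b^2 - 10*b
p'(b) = 12*b^2 - 6*b - 10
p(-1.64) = -9.31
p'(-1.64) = 32.12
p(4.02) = 171.18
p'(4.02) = 159.80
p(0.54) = -5.64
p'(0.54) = -9.74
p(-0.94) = 3.43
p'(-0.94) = 6.24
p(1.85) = -3.44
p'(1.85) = 19.97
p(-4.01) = -266.07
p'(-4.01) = 207.02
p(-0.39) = 3.21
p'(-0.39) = -5.83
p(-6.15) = -982.40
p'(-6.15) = 480.77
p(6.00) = 696.00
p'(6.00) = 386.00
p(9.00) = 2583.00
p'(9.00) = 908.00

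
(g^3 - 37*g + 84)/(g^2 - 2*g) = (g^3 - 37*g + 84)/(g*(g - 2))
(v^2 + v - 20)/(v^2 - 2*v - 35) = (v - 4)/(v - 7)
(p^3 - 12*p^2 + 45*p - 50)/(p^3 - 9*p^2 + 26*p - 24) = (p^2 - 10*p + 25)/(p^2 - 7*p + 12)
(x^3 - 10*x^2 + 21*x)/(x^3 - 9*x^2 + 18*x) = (x - 7)/(x - 6)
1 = 1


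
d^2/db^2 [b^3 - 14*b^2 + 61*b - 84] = 6*b - 28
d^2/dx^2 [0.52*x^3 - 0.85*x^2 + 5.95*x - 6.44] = 3.12*x - 1.7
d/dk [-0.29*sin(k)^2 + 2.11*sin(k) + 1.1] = (2.11 - 0.58*sin(k))*cos(k)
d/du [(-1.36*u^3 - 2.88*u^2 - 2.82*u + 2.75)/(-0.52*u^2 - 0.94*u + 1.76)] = (0.7072*u^4 + 2.5568*u^3 - 5.94*u^2 - 7.2776*u - 2.3782)/(0.2704*u^4 + 0.9776*u^3 - 0.9468*u^2 - 3.3088*u + 3.0976)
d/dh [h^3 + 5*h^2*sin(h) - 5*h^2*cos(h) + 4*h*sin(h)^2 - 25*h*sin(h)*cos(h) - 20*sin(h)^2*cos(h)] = 5*sqrt(2)*h^2*sin(h + pi/4) + 3*h^2 + 4*h*sin(2*h) - 25*h*cos(2*h) - 10*sqrt(2)*h*cos(h + pi/4) + 5*sin(h) - 25*sin(2*h)/2 - 15*sin(3*h) - 2*cos(2*h) + 2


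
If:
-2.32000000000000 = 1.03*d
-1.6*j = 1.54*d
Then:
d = -2.25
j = 2.17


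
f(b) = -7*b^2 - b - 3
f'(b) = -14*b - 1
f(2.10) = -35.97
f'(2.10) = -30.40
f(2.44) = -47.12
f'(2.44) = -35.16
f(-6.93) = -332.24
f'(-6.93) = 96.02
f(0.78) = -8.04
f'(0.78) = -11.92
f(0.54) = -5.58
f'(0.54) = -8.56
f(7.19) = -372.06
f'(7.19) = -101.66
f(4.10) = -124.77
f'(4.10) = -58.40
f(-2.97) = -61.78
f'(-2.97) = 40.58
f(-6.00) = -249.00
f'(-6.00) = 83.00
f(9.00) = -579.00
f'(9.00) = -127.00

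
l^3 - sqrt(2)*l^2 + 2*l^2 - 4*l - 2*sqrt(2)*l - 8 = (l + 2)*(l - 2*sqrt(2))*(l + sqrt(2))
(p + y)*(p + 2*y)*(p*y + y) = p^3*y + 3*p^2*y^2 + p^2*y + 2*p*y^3 + 3*p*y^2 + 2*y^3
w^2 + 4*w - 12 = (w - 2)*(w + 6)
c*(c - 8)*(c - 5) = c^3 - 13*c^2 + 40*c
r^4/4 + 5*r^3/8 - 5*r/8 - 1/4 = (r/4 + 1/4)*(r - 1)*(r + 1/2)*(r + 2)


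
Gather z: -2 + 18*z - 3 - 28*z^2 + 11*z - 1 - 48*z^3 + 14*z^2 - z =-48*z^3 - 14*z^2 + 28*z - 6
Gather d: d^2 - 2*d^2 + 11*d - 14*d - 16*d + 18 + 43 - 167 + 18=-d^2 - 19*d - 88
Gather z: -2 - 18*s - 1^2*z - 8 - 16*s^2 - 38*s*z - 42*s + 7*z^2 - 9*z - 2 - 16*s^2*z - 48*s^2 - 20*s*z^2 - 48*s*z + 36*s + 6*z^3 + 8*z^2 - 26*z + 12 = -64*s^2 - 24*s + 6*z^3 + z^2*(15 - 20*s) + z*(-16*s^2 - 86*s - 36)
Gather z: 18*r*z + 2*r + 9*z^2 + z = 2*r + 9*z^2 + z*(18*r + 1)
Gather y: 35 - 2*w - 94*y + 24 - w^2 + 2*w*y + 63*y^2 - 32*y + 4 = -w^2 - 2*w + 63*y^2 + y*(2*w - 126) + 63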